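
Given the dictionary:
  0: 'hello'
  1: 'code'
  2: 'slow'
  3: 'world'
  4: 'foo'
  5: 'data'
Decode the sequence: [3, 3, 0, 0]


Look up each index in the dictionary:
  3 -> 'world'
  3 -> 'world'
  0 -> 'hello'
  0 -> 'hello'

Decoded: "world world hello hello"


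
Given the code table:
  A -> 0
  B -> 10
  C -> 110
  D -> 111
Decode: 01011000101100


Decoding:
0 -> A
10 -> B
110 -> C
0 -> A
0 -> A
10 -> B
110 -> C
0 -> A


Result: ABCAABCA


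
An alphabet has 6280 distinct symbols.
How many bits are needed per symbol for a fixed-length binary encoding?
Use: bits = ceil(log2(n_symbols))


log2(6280) = 12.6165
Bracket: 2^12 = 4096 < 6280 <= 2^13 = 8192
So ceil(log2(6280)) = 13

bits = ceil(log2(6280)) = ceil(12.6165) = 13 bits


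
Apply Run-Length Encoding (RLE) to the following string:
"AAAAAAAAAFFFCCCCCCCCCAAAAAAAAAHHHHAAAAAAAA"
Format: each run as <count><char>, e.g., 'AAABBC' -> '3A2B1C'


Scanning runs left to right:
  i=0: run of 'A' x 9 -> '9A'
  i=9: run of 'F' x 3 -> '3F'
  i=12: run of 'C' x 9 -> '9C'
  i=21: run of 'A' x 9 -> '9A'
  i=30: run of 'H' x 4 -> '4H'
  i=34: run of 'A' x 8 -> '8A'

RLE = 9A3F9C9A4H8A


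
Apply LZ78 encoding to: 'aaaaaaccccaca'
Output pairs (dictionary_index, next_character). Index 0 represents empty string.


LZ78 encoding steps:
Dictionary: {0: ''}
Step 1: w='' (idx 0), next='a' -> output (0, 'a'), add 'a' as idx 1
Step 2: w='a' (idx 1), next='a' -> output (1, 'a'), add 'aa' as idx 2
Step 3: w='aa' (idx 2), next='a' -> output (2, 'a'), add 'aaa' as idx 3
Step 4: w='' (idx 0), next='c' -> output (0, 'c'), add 'c' as idx 4
Step 5: w='c' (idx 4), next='c' -> output (4, 'c'), add 'cc' as idx 5
Step 6: w='c' (idx 4), next='a' -> output (4, 'a'), add 'ca' as idx 6
Step 7: w='ca' (idx 6), end of input -> output (6, '')


Encoded: [(0, 'a'), (1, 'a'), (2, 'a'), (0, 'c'), (4, 'c'), (4, 'a'), (6, '')]


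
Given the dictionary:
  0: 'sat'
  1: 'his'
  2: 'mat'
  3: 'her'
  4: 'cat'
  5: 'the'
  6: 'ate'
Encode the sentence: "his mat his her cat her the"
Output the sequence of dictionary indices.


Look up each word in the dictionary:
  'his' -> 1
  'mat' -> 2
  'his' -> 1
  'her' -> 3
  'cat' -> 4
  'her' -> 3
  'the' -> 5

Encoded: [1, 2, 1, 3, 4, 3, 5]


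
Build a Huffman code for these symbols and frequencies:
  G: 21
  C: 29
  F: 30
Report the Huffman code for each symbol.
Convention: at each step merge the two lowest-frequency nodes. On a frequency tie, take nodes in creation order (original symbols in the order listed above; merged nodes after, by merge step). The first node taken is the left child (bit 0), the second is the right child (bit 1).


Huffman tree construction:
Step 1: Merge G(21) + C(29) = 50
Step 2: Merge F(30) + (G+C)(50) = 80
Read each symbol's code off the tree from the root (left child = 0, right child = 1).

Codes:
  G: 10 (length 2)
  C: 11 (length 2)
  F: 0 (length 1)
Average code length: 130/80 = 1.6250 bits/symbol


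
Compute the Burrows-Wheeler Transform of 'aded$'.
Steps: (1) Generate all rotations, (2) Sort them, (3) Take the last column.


Rotations (sorted):
  0: $aded -> last char: d
  1: aded$ -> last char: $
  2: d$ade -> last char: e
  3: ded$a -> last char: a
  4: ed$ad -> last char: d


BWT = d$ead


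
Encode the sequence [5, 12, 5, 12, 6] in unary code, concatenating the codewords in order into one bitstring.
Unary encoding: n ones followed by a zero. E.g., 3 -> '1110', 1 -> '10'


Encode each number as n ones followed by a terminating 0:
  5 -> 111110 (6 bits)
  12 -> 1111111111110 (13 bits)
  5 -> 111110 (6 bits)
  12 -> 1111111111110 (13 bits)
  6 -> 1111110 (7 bits)
Total length = 6 + 13 + 6 + 13 + 7 = 45 bits.

Unary([5, 12, 5, 12, 6]) = 111110111111111111011111011111111111101111110 (45 bits)


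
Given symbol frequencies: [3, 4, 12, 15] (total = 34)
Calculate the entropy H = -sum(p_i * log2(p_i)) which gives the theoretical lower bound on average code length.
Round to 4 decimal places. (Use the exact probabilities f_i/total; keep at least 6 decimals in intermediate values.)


Per-symbol terms -p_i * log2(p_i) with p_i = f_i/34:
  p = 3/34 = 0.088235: log2(p) = -3.502500, -p*log2(p) = 0.309044
  p = 4/34 = 0.117647: log2(p) = -3.087463, -p*log2(p) = 0.363231
  p = 12/34 = 0.352941: log2(p) = -1.502500, -p*log2(p) = 0.530294
  p = 15/34 = 0.441176: log2(p) = -1.180572, -p*log2(p) = 0.520841
H = 0.309044 + 0.363231 + 0.530294 + 0.520841 = 1.723410

H = 1.7234 bits/symbol


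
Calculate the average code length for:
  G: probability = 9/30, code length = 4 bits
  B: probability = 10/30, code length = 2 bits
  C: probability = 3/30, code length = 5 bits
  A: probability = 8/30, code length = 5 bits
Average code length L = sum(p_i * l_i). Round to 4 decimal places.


Weighted contributions p_i * l_i:
  G: (9/30) * 4 = 36/30
  B: (10/30) * 2 = 20/30
  C: (3/30) * 5 = 15/30
  A: (8/30) * 5 = 40/30
Sum = (36 + 20 + 15 + 40)/30 = 111/30

L = 111/30 = 3.7000 bits/symbol


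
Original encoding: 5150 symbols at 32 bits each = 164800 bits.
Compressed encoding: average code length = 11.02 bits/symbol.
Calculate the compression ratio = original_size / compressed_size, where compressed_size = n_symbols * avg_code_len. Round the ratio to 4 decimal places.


original_size = n_symbols * orig_bits = 5150 * 32 = 164800 bits
compressed_size = n_symbols * avg_code_len = 5150 * 11.02 = 56753.0 bits
ratio = original_size / compressed_size = 164800 / 56753.0 = 2.9038

Compression ratio = 2.9038


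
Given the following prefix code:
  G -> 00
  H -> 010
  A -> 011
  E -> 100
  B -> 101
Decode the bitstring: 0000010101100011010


Decoding step by step:
Bits 00 -> G
Bits 00 -> G
Bits 010 -> H
Bits 101 -> B
Bits 100 -> E
Bits 011 -> A
Bits 010 -> H


Decoded message: GGHBEAH


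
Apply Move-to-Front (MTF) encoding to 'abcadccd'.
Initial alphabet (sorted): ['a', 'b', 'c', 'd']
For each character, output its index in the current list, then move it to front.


MTF encoding:
'a': index 0 in ['a', 'b', 'c', 'd'] -> ['a', 'b', 'c', 'd']
'b': index 1 in ['a', 'b', 'c', 'd'] -> ['b', 'a', 'c', 'd']
'c': index 2 in ['b', 'a', 'c', 'd'] -> ['c', 'b', 'a', 'd']
'a': index 2 in ['c', 'b', 'a', 'd'] -> ['a', 'c', 'b', 'd']
'd': index 3 in ['a', 'c', 'b', 'd'] -> ['d', 'a', 'c', 'b']
'c': index 2 in ['d', 'a', 'c', 'b'] -> ['c', 'd', 'a', 'b']
'c': index 0 in ['c', 'd', 'a', 'b'] -> ['c', 'd', 'a', 'b']
'd': index 1 in ['c', 'd', 'a', 'b'] -> ['d', 'c', 'a', 'b']


Output: [0, 1, 2, 2, 3, 2, 0, 1]


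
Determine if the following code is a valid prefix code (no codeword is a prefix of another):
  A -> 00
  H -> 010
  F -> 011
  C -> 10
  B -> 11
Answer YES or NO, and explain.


Checking each pair (does one codeword prefix another?):
  A='00' vs H='010': no prefix
  A='00' vs F='011': no prefix
  A='00' vs C='10': no prefix
  A='00' vs B='11': no prefix
  H='010' vs A='00': no prefix
  H='010' vs F='011': no prefix
  H='010' vs C='10': no prefix
  H='010' vs B='11': no prefix
  F='011' vs A='00': no prefix
  F='011' vs H='010': no prefix
  F='011' vs C='10': no prefix
  F='011' vs B='11': no prefix
  C='10' vs A='00': no prefix
  C='10' vs H='010': no prefix
  C='10' vs F='011': no prefix
  C='10' vs B='11': no prefix
  B='11' vs A='00': no prefix
  B='11' vs H='010': no prefix
  B='11' vs F='011': no prefix
  B='11' vs C='10': no prefix
No violation found over all pairs.

YES -- this is a valid prefix code. No codeword is a prefix of any other codeword.


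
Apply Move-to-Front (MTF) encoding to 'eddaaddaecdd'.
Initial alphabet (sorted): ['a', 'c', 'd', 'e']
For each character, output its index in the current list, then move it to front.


MTF encoding:
'e': index 3 in ['a', 'c', 'd', 'e'] -> ['e', 'a', 'c', 'd']
'd': index 3 in ['e', 'a', 'c', 'd'] -> ['d', 'e', 'a', 'c']
'd': index 0 in ['d', 'e', 'a', 'c'] -> ['d', 'e', 'a', 'c']
'a': index 2 in ['d', 'e', 'a', 'c'] -> ['a', 'd', 'e', 'c']
'a': index 0 in ['a', 'd', 'e', 'c'] -> ['a', 'd', 'e', 'c']
'd': index 1 in ['a', 'd', 'e', 'c'] -> ['d', 'a', 'e', 'c']
'd': index 0 in ['d', 'a', 'e', 'c'] -> ['d', 'a', 'e', 'c']
'a': index 1 in ['d', 'a', 'e', 'c'] -> ['a', 'd', 'e', 'c']
'e': index 2 in ['a', 'd', 'e', 'c'] -> ['e', 'a', 'd', 'c']
'c': index 3 in ['e', 'a', 'd', 'c'] -> ['c', 'e', 'a', 'd']
'd': index 3 in ['c', 'e', 'a', 'd'] -> ['d', 'c', 'e', 'a']
'd': index 0 in ['d', 'c', 'e', 'a'] -> ['d', 'c', 'e', 'a']


Output: [3, 3, 0, 2, 0, 1, 0, 1, 2, 3, 3, 0]


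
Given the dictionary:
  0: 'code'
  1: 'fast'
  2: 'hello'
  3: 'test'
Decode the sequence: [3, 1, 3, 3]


Look up each index in the dictionary:
  3 -> 'test'
  1 -> 'fast'
  3 -> 'test'
  3 -> 'test'

Decoded: "test fast test test"


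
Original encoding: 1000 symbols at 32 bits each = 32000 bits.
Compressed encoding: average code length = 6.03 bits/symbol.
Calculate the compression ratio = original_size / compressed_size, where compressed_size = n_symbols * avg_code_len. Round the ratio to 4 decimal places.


original_size = n_symbols * orig_bits = 1000 * 32 = 32000 bits
compressed_size = n_symbols * avg_code_len = 1000 * 6.03 = 6030.0 bits
ratio = original_size / compressed_size = 32000 / 6030.0 = 5.3068

Compression ratio = 5.3068


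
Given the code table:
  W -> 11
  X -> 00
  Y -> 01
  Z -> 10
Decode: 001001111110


Decoding:
00 -> X
10 -> Z
01 -> Y
11 -> W
11 -> W
10 -> Z


Result: XZYWWZ


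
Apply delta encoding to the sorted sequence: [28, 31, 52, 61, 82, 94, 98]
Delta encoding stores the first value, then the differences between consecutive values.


First value: 28
Deltas:
  31 - 28 = 3
  52 - 31 = 21
  61 - 52 = 9
  82 - 61 = 21
  94 - 82 = 12
  98 - 94 = 4


Delta encoded: [28, 3, 21, 9, 21, 12, 4]


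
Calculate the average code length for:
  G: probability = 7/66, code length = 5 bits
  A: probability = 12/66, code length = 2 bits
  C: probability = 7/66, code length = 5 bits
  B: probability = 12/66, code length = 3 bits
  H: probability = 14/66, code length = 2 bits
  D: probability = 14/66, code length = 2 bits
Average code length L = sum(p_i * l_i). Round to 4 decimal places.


Weighted contributions p_i * l_i:
  G: (7/66) * 5 = 35/66
  A: (12/66) * 2 = 24/66
  C: (7/66) * 5 = 35/66
  B: (12/66) * 3 = 36/66
  H: (14/66) * 2 = 28/66
  D: (14/66) * 2 = 28/66
Sum = (35 + 24 + 35 + 36 + 28 + 28)/66 = 186/66

L = 186/66 = 2.8182 bits/symbol


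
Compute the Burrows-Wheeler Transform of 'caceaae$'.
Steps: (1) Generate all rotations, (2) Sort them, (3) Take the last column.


Rotations (sorted):
  0: $caceaae -> last char: e
  1: aae$cace -> last char: e
  2: aceaae$c -> last char: c
  3: ae$cacea -> last char: a
  4: caceaae$ -> last char: $
  5: ceaae$ca -> last char: a
  6: e$caceaa -> last char: a
  7: eaae$cac -> last char: c


BWT = eeca$aac


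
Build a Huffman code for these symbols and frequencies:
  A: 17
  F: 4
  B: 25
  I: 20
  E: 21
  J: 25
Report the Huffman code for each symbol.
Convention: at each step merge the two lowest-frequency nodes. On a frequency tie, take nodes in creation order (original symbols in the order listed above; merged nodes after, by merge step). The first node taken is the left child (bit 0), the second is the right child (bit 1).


Huffman tree construction:
Step 1: Merge F(4) + A(17) = 21
Step 2: Merge I(20) + E(21) = 41
Step 3: Merge (F+A)(21) + B(25) = 46
Step 4: Merge J(25) + (I+E)(41) = 66
Step 5: Merge ((F+A)+B)(46) + (J+(I+E))(66) = 112
Read each symbol's code off the tree from the root (left child = 0, right child = 1).

Codes:
  A: 001 (length 3)
  F: 000 (length 3)
  B: 01 (length 2)
  I: 110 (length 3)
  E: 111 (length 3)
  J: 10 (length 2)
Average code length: 286/112 = 2.5536 bits/symbol


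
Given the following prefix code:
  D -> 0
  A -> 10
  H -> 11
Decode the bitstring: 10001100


Decoding step by step:
Bits 10 -> A
Bits 0 -> D
Bits 0 -> D
Bits 11 -> H
Bits 0 -> D
Bits 0 -> D


Decoded message: ADDHDD


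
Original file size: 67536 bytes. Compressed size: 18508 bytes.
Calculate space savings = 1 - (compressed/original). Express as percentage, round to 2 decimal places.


ratio = compressed/original = 18508/67536 = 0.274046
savings = 1 - ratio = 1 - 0.274046 = 0.725954
as a percentage: 0.725954 * 100 = 72.6%

Space savings = 1 - 18508/67536 = 72.6%


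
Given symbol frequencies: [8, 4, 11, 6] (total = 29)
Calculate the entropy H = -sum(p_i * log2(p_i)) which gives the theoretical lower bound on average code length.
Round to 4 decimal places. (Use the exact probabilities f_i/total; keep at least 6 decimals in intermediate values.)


Per-symbol terms -p_i * log2(p_i) with p_i = f_i/29:
  p = 8/29 = 0.275862: log2(p) = -1.857981, -p*log2(p) = 0.512546
  p = 4/29 = 0.137931: log2(p) = -2.857981, -p*log2(p) = 0.394204
  p = 11/29 = 0.379310: log2(p) = -1.398549, -p*log2(p) = 0.530484
  p = 6/29 = 0.206897: log2(p) = -2.273018, -p*log2(p) = 0.470280
H = 0.512546 + 0.394204 + 0.530484 + 0.470280 = 1.907514

H = 1.9075 bits/symbol


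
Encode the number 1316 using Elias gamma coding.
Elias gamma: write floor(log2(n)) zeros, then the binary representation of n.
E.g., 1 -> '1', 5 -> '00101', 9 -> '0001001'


num_bits = floor(log2(1316)) + 1 = 11
leading_zeros = num_bits - 1 = 10
binary(1316) = 10100100100

Elias gamma(1316) = '0000000000' + '10100100100' = 000000000010100100100 (21 bits)


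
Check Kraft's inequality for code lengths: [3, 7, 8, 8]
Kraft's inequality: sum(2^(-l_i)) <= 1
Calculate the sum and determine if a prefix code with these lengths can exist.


Sum = 2^(-3) + 2^(-7) + 2^(-8) + 2^(-8)
    = 0.125 + 0.0078125 + 0.00390625 + 0.00390625
    = 36/256 = 0.140625
Since 0.140625 <= 1, Kraft's inequality IS satisfied.
A prefix code with these lengths CAN exist.

Kraft sum = 0.140625. Satisfied.


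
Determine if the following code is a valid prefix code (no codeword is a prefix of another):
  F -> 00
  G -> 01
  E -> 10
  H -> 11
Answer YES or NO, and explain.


Checking each pair (does one codeword prefix another?):
  F='00' vs G='01': no prefix
  F='00' vs E='10': no prefix
  F='00' vs H='11': no prefix
  G='01' vs F='00': no prefix
  G='01' vs E='10': no prefix
  G='01' vs H='11': no prefix
  E='10' vs F='00': no prefix
  E='10' vs G='01': no prefix
  E='10' vs H='11': no prefix
  H='11' vs F='00': no prefix
  H='11' vs G='01': no prefix
  H='11' vs E='10': no prefix
No violation found over all pairs.

YES -- this is a valid prefix code. No codeword is a prefix of any other codeword.


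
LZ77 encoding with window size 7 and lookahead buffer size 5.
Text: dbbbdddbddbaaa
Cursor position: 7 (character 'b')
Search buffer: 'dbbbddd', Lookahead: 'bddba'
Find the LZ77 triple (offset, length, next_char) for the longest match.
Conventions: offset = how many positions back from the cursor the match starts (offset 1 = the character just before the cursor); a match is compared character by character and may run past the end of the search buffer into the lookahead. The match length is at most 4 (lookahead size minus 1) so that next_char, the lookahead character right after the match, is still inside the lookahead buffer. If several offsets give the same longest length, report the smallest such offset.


Try each offset into the search buffer:
  offset=1 (pos 6, char 'd'): match length 0
  offset=2 (pos 5, char 'd'): match length 0
  offset=3 (pos 4, char 'd'): match length 0
  offset=4 (pos 3, char 'b'): match length 3
  offset=5 (pos 2, char 'b'): match length 1
  offset=6 (pos 1, char 'b'): match length 1
  offset=7 (pos 0, char 'd'): match length 0
Longest match has length 3 at offset 4.
next_char = character at position 7 + 3 = 10 -> 'b'

Best match: offset=4, length=3 (matching 'bdd' starting at position 3)
LZ77 triple: (4, 3, 'b')


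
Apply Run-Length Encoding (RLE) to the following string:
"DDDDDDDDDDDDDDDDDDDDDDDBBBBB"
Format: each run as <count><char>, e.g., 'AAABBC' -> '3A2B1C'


Scanning runs left to right:
  i=0: run of 'D' x 23 -> '23D'
  i=23: run of 'B' x 5 -> '5B'

RLE = 23D5B


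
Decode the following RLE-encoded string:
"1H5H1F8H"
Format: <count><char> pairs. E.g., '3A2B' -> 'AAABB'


Expanding each <count><char> pair:
  1H -> 'H'
  5H -> 'HHHHH'
  1F -> 'F'
  8H -> 'HHHHHHHH'

Decoded = HHHHHHFHHHHHHHH


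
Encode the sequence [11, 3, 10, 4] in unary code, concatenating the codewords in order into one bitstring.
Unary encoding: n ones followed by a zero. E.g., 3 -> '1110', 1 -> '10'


Encode each number as n ones followed by a terminating 0:
  11 -> 111111111110 (12 bits)
  3 -> 1110 (4 bits)
  10 -> 11111111110 (11 bits)
  4 -> 11110 (5 bits)
Total length = 12 + 4 + 11 + 5 = 32 bits.

Unary([11, 3, 10, 4]) = 11111111111011101111111111011110 (32 bits)


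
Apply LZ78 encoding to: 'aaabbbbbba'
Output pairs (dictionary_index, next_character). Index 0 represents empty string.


LZ78 encoding steps:
Dictionary: {0: ''}
Step 1: w='' (idx 0), next='a' -> output (0, 'a'), add 'a' as idx 1
Step 2: w='a' (idx 1), next='a' -> output (1, 'a'), add 'aa' as idx 2
Step 3: w='' (idx 0), next='b' -> output (0, 'b'), add 'b' as idx 3
Step 4: w='b' (idx 3), next='b' -> output (3, 'b'), add 'bb' as idx 4
Step 5: w='bb' (idx 4), next='b' -> output (4, 'b'), add 'bbb' as idx 5
Step 6: w='a' (idx 1), end of input -> output (1, '')


Encoded: [(0, 'a'), (1, 'a'), (0, 'b'), (3, 'b'), (4, 'b'), (1, '')]


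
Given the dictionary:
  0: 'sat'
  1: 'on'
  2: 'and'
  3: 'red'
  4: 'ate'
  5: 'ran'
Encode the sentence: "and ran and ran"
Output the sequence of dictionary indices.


Look up each word in the dictionary:
  'and' -> 2
  'ran' -> 5
  'and' -> 2
  'ran' -> 5

Encoded: [2, 5, 2, 5]


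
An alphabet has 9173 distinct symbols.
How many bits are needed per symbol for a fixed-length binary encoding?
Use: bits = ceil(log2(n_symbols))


log2(9173) = 13.1632
Bracket: 2^13 = 8192 < 9173 <= 2^14 = 16384
So ceil(log2(9173)) = 14

bits = ceil(log2(9173)) = ceil(13.1632) = 14 bits


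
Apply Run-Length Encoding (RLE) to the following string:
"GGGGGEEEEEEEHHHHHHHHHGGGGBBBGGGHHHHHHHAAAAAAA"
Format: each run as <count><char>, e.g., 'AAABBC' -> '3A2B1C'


Scanning runs left to right:
  i=0: run of 'G' x 5 -> '5G'
  i=5: run of 'E' x 7 -> '7E'
  i=12: run of 'H' x 9 -> '9H'
  i=21: run of 'G' x 4 -> '4G'
  i=25: run of 'B' x 3 -> '3B'
  i=28: run of 'G' x 3 -> '3G'
  i=31: run of 'H' x 7 -> '7H'
  i=38: run of 'A' x 7 -> '7A'

RLE = 5G7E9H4G3B3G7H7A


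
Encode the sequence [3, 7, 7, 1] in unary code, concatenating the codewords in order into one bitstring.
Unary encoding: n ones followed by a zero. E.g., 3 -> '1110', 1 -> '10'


Encode each number as n ones followed by a terminating 0:
  3 -> 1110 (4 bits)
  7 -> 11111110 (8 bits)
  7 -> 11111110 (8 bits)
  1 -> 10 (2 bits)
Total length = 4 + 8 + 8 + 2 = 22 bits.

Unary([3, 7, 7, 1]) = 1110111111101111111010 (22 bits)


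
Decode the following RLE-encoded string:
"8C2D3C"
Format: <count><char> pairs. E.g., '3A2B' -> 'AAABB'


Expanding each <count><char> pair:
  8C -> 'CCCCCCCC'
  2D -> 'DD'
  3C -> 'CCC'

Decoded = CCCCCCCCDDCCC


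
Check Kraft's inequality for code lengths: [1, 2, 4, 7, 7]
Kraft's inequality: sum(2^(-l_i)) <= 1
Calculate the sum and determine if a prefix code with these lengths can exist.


Sum = 2^(-1) + 2^(-2) + 2^(-4) + 2^(-7) + 2^(-7)
    = 0.5 + 0.25 + 0.0625 + 0.0078125 + 0.0078125
    = 106/128 = 0.828125
Since 0.828125 <= 1, Kraft's inequality IS satisfied.
A prefix code with these lengths CAN exist.

Kraft sum = 0.828125. Satisfied.


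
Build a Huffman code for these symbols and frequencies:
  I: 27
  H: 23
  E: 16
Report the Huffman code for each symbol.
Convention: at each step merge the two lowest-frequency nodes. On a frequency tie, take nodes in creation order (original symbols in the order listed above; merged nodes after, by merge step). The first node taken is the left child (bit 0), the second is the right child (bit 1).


Huffman tree construction:
Step 1: Merge E(16) + H(23) = 39
Step 2: Merge I(27) + (E+H)(39) = 66
Read each symbol's code off the tree from the root (left child = 0, right child = 1).

Codes:
  I: 0 (length 1)
  H: 11 (length 2)
  E: 10 (length 2)
Average code length: 105/66 = 1.5909 bits/symbol


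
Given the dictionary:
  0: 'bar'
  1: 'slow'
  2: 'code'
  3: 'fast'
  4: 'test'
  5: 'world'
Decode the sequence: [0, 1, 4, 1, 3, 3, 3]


Look up each index in the dictionary:
  0 -> 'bar'
  1 -> 'slow'
  4 -> 'test'
  1 -> 'slow'
  3 -> 'fast'
  3 -> 'fast'
  3 -> 'fast'

Decoded: "bar slow test slow fast fast fast"


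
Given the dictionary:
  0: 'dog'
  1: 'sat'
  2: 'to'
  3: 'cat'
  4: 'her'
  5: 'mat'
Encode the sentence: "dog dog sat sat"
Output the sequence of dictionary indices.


Look up each word in the dictionary:
  'dog' -> 0
  'dog' -> 0
  'sat' -> 1
  'sat' -> 1

Encoded: [0, 0, 1, 1]


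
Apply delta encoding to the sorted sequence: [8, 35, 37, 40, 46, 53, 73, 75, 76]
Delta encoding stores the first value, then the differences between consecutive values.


First value: 8
Deltas:
  35 - 8 = 27
  37 - 35 = 2
  40 - 37 = 3
  46 - 40 = 6
  53 - 46 = 7
  73 - 53 = 20
  75 - 73 = 2
  76 - 75 = 1


Delta encoded: [8, 27, 2, 3, 6, 7, 20, 2, 1]


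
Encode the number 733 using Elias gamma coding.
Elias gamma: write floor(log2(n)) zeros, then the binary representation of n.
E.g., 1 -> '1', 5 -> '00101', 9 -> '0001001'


num_bits = floor(log2(733)) + 1 = 10
leading_zeros = num_bits - 1 = 9
binary(733) = 1011011101

Elias gamma(733) = '000000000' + '1011011101' = 0000000001011011101 (19 bits)


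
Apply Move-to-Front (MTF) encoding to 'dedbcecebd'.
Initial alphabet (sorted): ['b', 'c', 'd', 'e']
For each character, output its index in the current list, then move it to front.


MTF encoding:
'd': index 2 in ['b', 'c', 'd', 'e'] -> ['d', 'b', 'c', 'e']
'e': index 3 in ['d', 'b', 'c', 'e'] -> ['e', 'd', 'b', 'c']
'd': index 1 in ['e', 'd', 'b', 'c'] -> ['d', 'e', 'b', 'c']
'b': index 2 in ['d', 'e', 'b', 'c'] -> ['b', 'd', 'e', 'c']
'c': index 3 in ['b', 'd', 'e', 'c'] -> ['c', 'b', 'd', 'e']
'e': index 3 in ['c', 'b', 'd', 'e'] -> ['e', 'c', 'b', 'd']
'c': index 1 in ['e', 'c', 'b', 'd'] -> ['c', 'e', 'b', 'd']
'e': index 1 in ['c', 'e', 'b', 'd'] -> ['e', 'c', 'b', 'd']
'b': index 2 in ['e', 'c', 'b', 'd'] -> ['b', 'e', 'c', 'd']
'd': index 3 in ['b', 'e', 'c', 'd'] -> ['d', 'b', 'e', 'c']


Output: [2, 3, 1, 2, 3, 3, 1, 1, 2, 3]


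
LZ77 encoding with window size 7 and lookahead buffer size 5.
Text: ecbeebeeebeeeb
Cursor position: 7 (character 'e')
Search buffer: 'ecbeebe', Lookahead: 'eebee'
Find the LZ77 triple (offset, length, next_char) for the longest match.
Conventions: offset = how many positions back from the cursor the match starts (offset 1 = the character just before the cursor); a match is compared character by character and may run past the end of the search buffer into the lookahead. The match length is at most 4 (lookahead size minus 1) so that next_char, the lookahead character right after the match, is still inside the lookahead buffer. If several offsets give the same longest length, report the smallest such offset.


Try each offset into the search buffer:
  offset=1 (pos 6, char 'e'): match length 2
  offset=2 (pos 5, char 'b'): match length 0
  offset=3 (pos 4, char 'e'): match length 1
  offset=4 (pos 3, char 'e'): match length 4
  offset=5 (pos 2, char 'b'): match length 0
  offset=6 (pos 1, char 'c'): match length 0
  offset=7 (pos 0, char 'e'): match length 1
Longest match has length 4 at offset 4.
next_char = character at position 7 + 4 = 11 -> 'e'

Best match: offset=4, length=4 (matching 'eebe' starting at position 3)
LZ77 triple: (4, 4, 'e')


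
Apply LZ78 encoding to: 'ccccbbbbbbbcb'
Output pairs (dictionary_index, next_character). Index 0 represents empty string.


LZ78 encoding steps:
Dictionary: {0: ''}
Step 1: w='' (idx 0), next='c' -> output (0, 'c'), add 'c' as idx 1
Step 2: w='c' (idx 1), next='c' -> output (1, 'c'), add 'cc' as idx 2
Step 3: w='c' (idx 1), next='b' -> output (1, 'b'), add 'cb' as idx 3
Step 4: w='' (idx 0), next='b' -> output (0, 'b'), add 'b' as idx 4
Step 5: w='b' (idx 4), next='b' -> output (4, 'b'), add 'bb' as idx 5
Step 6: w='bb' (idx 5), next='b' -> output (5, 'b'), add 'bbb' as idx 6
Step 7: w='cb' (idx 3), end of input -> output (3, '')


Encoded: [(0, 'c'), (1, 'c'), (1, 'b'), (0, 'b'), (4, 'b'), (5, 'b'), (3, '')]


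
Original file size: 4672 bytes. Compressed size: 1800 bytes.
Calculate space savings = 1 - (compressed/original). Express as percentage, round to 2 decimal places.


ratio = compressed/original = 1800/4672 = 0.385274
savings = 1 - ratio = 1 - 0.385274 = 0.614726
as a percentage: 0.614726 * 100 = 61.47%

Space savings = 1 - 1800/4672 = 61.47%


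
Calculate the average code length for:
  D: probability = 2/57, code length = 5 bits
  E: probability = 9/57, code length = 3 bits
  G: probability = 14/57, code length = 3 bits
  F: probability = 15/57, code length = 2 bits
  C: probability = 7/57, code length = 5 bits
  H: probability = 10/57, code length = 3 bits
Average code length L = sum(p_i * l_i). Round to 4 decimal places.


Weighted contributions p_i * l_i:
  D: (2/57) * 5 = 10/57
  E: (9/57) * 3 = 27/57
  G: (14/57) * 3 = 42/57
  F: (15/57) * 2 = 30/57
  C: (7/57) * 5 = 35/57
  H: (10/57) * 3 = 30/57
Sum = (10 + 27 + 42 + 30 + 35 + 30)/57 = 174/57

L = 174/57 = 3.0526 bits/symbol


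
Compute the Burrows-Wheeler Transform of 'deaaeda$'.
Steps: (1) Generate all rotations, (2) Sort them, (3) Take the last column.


Rotations (sorted):
  0: $deaaeda -> last char: a
  1: a$deaaed -> last char: d
  2: aaeda$de -> last char: e
  3: aeda$dea -> last char: a
  4: da$deaae -> last char: e
  5: deaaeda$ -> last char: $
  6: eaaeda$d -> last char: d
  7: eda$deaa -> last char: a


BWT = adeae$da


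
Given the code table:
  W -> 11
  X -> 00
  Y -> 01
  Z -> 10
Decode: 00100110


Decoding:
00 -> X
10 -> Z
01 -> Y
10 -> Z


Result: XZYZ


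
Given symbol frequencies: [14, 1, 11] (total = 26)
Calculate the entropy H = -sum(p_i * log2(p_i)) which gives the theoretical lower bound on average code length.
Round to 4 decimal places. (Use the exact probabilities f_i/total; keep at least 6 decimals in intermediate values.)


Per-symbol terms -p_i * log2(p_i) with p_i = f_i/26:
  p = 14/26 = 0.538462: log2(p) = -0.893085, -p*log2(p) = 0.480892
  p = 1/26 = 0.038462: log2(p) = -4.700440, -p*log2(p) = 0.180786
  p = 11/26 = 0.423077: log2(p) = -1.241008, -p*log2(p) = 0.525042
H = 0.480892 + 0.180786 + 0.525042 = 1.186720

H = 1.1867 bits/symbol


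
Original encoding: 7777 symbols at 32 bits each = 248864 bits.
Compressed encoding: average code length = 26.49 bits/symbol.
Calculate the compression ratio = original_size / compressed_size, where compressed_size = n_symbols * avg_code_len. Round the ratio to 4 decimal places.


original_size = n_symbols * orig_bits = 7777 * 32 = 248864 bits
compressed_size = n_symbols * avg_code_len = 7777 * 26.49 = 206012.73 bits
ratio = original_size / compressed_size = 248864 / 206012.73 = 1.208

Compression ratio = 1.208


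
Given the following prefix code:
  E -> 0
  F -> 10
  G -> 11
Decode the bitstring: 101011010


Decoding step by step:
Bits 10 -> F
Bits 10 -> F
Bits 11 -> G
Bits 0 -> E
Bits 10 -> F


Decoded message: FFGEF


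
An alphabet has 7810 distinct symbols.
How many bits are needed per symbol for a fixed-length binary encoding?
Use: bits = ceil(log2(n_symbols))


log2(7810) = 12.9311
Bracket: 2^12 = 4096 < 7810 <= 2^13 = 8192
So ceil(log2(7810)) = 13

bits = ceil(log2(7810)) = ceil(12.9311) = 13 bits


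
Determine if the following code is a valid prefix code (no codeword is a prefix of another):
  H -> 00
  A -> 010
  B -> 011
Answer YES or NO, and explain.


Checking each pair (does one codeword prefix another?):
  H='00' vs A='010': no prefix
  H='00' vs B='011': no prefix
  A='010' vs H='00': no prefix
  A='010' vs B='011': no prefix
  B='011' vs H='00': no prefix
  B='011' vs A='010': no prefix
No violation found over all pairs.

YES -- this is a valid prefix code. No codeword is a prefix of any other codeword.


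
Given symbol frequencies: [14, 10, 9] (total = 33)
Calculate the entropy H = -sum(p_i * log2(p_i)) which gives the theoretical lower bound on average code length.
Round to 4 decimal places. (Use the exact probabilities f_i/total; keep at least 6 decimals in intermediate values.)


Per-symbol terms -p_i * log2(p_i) with p_i = f_i/33:
  p = 14/33 = 0.424242: log2(p) = -1.237039, -p*log2(p) = 0.524805
  p = 10/33 = 0.303030: log2(p) = -1.722466, -p*log2(p) = 0.521959
  p = 9/33 = 0.272727: log2(p) = -1.874469, -p*log2(p) = 0.511219
H = 0.524805 + 0.521959 + 0.511219 = 1.557983

H = 1.558 bits/symbol


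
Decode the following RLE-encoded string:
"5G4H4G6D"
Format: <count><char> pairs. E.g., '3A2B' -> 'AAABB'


Expanding each <count><char> pair:
  5G -> 'GGGGG'
  4H -> 'HHHH'
  4G -> 'GGGG'
  6D -> 'DDDDDD'

Decoded = GGGGGHHHHGGGGDDDDDD


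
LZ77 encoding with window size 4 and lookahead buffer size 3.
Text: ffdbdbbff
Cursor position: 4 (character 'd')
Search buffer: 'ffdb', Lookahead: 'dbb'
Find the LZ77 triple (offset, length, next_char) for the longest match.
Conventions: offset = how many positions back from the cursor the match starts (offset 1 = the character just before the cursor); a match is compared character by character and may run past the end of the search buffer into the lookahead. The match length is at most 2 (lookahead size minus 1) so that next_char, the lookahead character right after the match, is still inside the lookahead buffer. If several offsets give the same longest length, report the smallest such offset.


Try each offset into the search buffer:
  offset=1 (pos 3, char 'b'): match length 0
  offset=2 (pos 2, char 'd'): match length 2
  offset=3 (pos 1, char 'f'): match length 0
  offset=4 (pos 0, char 'f'): match length 0
Longest match has length 2 at offset 2.
next_char = character at position 4 + 2 = 6 -> 'b'

Best match: offset=2, length=2 (matching 'db' starting at position 2)
LZ77 triple: (2, 2, 'b')


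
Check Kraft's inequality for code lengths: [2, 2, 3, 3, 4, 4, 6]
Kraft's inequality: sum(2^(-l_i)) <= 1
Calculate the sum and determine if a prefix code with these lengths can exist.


Sum = 2^(-2) + 2^(-2) + 2^(-3) + 2^(-3) + 2^(-4) + 2^(-4) + 2^(-6)
    = 0.25 + 0.25 + 0.125 + 0.125 + 0.0625 + 0.0625 + 0.015625
    = 57/64 = 0.890625
Since 0.890625 <= 1, Kraft's inequality IS satisfied.
A prefix code with these lengths CAN exist.

Kraft sum = 0.890625. Satisfied.


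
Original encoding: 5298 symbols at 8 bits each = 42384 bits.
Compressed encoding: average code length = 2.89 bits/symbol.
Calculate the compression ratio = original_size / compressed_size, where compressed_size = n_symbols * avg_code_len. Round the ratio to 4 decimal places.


original_size = n_symbols * orig_bits = 5298 * 8 = 42384 bits
compressed_size = n_symbols * avg_code_len = 5298 * 2.89 = 15311.22 bits
ratio = original_size / compressed_size = 42384 / 15311.22 = 2.7682

Compression ratio = 2.7682


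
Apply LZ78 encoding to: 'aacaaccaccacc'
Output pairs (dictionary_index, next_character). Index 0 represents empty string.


LZ78 encoding steps:
Dictionary: {0: ''}
Step 1: w='' (idx 0), next='a' -> output (0, 'a'), add 'a' as idx 1
Step 2: w='a' (idx 1), next='c' -> output (1, 'c'), add 'ac' as idx 2
Step 3: w='a' (idx 1), next='a' -> output (1, 'a'), add 'aa' as idx 3
Step 4: w='' (idx 0), next='c' -> output (0, 'c'), add 'c' as idx 4
Step 5: w='c' (idx 4), next='a' -> output (4, 'a'), add 'ca' as idx 5
Step 6: w='c' (idx 4), next='c' -> output (4, 'c'), add 'cc' as idx 6
Step 7: w='ac' (idx 2), next='c' -> output (2, 'c'), add 'acc' as idx 7


Encoded: [(0, 'a'), (1, 'c'), (1, 'a'), (0, 'c'), (4, 'a'), (4, 'c'), (2, 'c')]


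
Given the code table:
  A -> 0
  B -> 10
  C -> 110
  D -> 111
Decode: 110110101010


Decoding:
110 -> C
110 -> C
10 -> B
10 -> B
10 -> B


Result: CCBBB


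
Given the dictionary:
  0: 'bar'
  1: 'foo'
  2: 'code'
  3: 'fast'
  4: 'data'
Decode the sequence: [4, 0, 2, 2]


Look up each index in the dictionary:
  4 -> 'data'
  0 -> 'bar'
  2 -> 'code'
  2 -> 'code'

Decoded: "data bar code code"


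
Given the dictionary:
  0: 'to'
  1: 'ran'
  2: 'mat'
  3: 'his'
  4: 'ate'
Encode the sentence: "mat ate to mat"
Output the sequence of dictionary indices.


Look up each word in the dictionary:
  'mat' -> 2
  'ate' -> 4
  'to' -> 0
  'mat' -> 2

Encoded: [2, 4, 0, 2]


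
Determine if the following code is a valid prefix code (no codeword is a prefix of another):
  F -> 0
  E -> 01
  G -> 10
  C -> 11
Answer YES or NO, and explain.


Checking each pair (does one codeword prefix another?):
  F='0' vs E='01': prefix -- VIOLATION

NO -- this is NOT a valid prefix code. F (0) is a prefix of E (01).


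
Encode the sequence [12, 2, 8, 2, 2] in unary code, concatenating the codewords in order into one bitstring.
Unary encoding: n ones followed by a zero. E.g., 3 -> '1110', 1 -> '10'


Encode each number as n ones followed by a terminating 0:
  12 -> 1111111111110 (13 bits)
  2 -> 110 (3 bits)
  8 -> 111111110 (9 bits)
  2 -> 110 (3 bits)
  2 -> 110 (3 bits)
Total length = 13 + 3 + 9 + 3 + 3 = 31 bits.

Unary([12, 2, 8, 2, 2]) = 1111111111110110111111110110110 (31 bits)


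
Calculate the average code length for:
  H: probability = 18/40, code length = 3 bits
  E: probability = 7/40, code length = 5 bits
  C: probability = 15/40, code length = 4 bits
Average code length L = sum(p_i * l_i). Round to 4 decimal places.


Weighted contributions p_i * l_i:
  H: (18/40) * 3 = 54/40
  E: (7/40) * 5 = 35/40
  C: (15/40) * 4 = 60/40
Sum = (54 + 35 + 60)/40 = 149/40

L = 149/40 = 3.7250 bits/symbol


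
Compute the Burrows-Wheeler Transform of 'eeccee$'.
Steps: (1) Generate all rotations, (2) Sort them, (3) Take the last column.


Rotations (sorted):
  0: $eeccee -> last char: e
  1: ccee$ee -> last char: e
  2: cee$eec -> last char: c
  3: e$eecce -> last char: e
  4: eccee$e -> last char: e
  5: ee$eecc -> last char: c
  6: eeccee$ -> last char: $


BWT = eeceec$


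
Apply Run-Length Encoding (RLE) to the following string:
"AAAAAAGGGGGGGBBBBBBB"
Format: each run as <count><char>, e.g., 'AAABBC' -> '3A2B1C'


Scanning runs left to right:
  i=0: run of 'A' x 6 -> '6A'
  i=6: run of 'G' x 7 -> '7G'
  i=13: run of 'B' x 7 -> '7B'

RLE = 6A7G7B


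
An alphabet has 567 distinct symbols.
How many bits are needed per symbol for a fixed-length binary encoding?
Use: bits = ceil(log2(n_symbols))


log2(567) = 9.1472
Bracket: 2^9 = 512 < 567 <= 2^10 = 1024
So ceil(log2(567)) = 10

bits = ceil(log2(567)) = ceil(9.1472) = 10 bits


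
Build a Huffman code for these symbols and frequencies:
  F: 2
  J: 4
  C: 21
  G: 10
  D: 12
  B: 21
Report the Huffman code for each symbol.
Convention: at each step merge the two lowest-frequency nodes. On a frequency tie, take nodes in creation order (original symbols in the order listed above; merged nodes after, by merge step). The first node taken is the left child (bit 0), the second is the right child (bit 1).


Huffman tree construction:
Step 1: Merge F(2) + J(4) = 6
Step 2: Merge (F+J)(6) + G(10) = 16
Step 3: Merge D(12) + ((F+J)+G)(16) = 28
Step 4: Merge C(21) + B(21) = 42
Step 5: Merge (D+((F+J)+G))(28) + (C+B)(42) = 70
Read each symbol's code off the tree from the root (left child = 0, right child = 1).

Codes:
  F: 0100 (length 4)
  J: 0101 (length 4)
  C: 10 (length 2)
  G: 011 (length 3)
  D: 00 (length 2)
  B: 11 (length 2)
Average code length: 162/70 = 2.3143 bits/symbol


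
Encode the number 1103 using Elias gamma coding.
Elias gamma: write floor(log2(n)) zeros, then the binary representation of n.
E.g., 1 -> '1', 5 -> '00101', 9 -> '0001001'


num_bits = floor(log2(1103)) + 1 = 11
leading_zeros = num_bits - 1 = 10
binary(1103) = 10001001111

Elias gamma(1103) = '0000000000' + '10001001111' = 000000000010001001111 (21 bits)


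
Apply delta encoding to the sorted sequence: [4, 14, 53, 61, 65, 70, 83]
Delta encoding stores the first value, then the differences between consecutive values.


First value: 4
Deltas:
  14 - 4 = 10
  53 - 14 = 39
  61 - 53 = 8
  65 - 61 = 4
  70 - 65 = 5
  83 - 70 = 13


Delta encoded: [4, 10, 39, 8, 4, 5, 13]


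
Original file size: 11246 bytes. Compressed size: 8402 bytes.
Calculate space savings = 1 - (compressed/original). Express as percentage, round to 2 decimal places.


ratio = compressed/original = 8402/11246 = 0.74711
savings = 1 - ratio = 1 - 0.74711 = 0.25289
as a percentage: 0.25289 * 100 = 25.29%

Space savings = 1 - 8402/11246 = 25.29%


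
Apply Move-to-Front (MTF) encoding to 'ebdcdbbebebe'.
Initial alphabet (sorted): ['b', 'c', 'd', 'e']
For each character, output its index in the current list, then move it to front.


MTF encoding:
'e': index 3 in ['b', 'c', 'd', 'e'] -> ['e', 'b', 'c', 'd']
'b': index 1 in ['e', 'b', 'c', 'd'] -> ['b', 'e', 'c', 'd']
'd': index 3 in ['b', 'e', 'c', 'd'] -> ['d', 'b', 'e', 'c']
'c': index 3 in ['d', 'b', 'e', 'c'] -> ['c', 'd', 'b', 'e']
'd': index 1 in ['c', 'd', 'b', 'e'] -> ['d', 'c', 'b', 'e']
'b': index 2 in ['d', 'c', 'b', 'e'] -> ['b', 'd', 'c', 'e']
'b': index 0 in ['b', 'd', 'c', 'e'] -> ['b', 'd', 'c', 'e']
'e': index 3 in ['b', 'd', 'c', 'e'] -> ['e', 'b', 'd', 'c']
'b': index 1 in ['e', 'b', 'd', 'c'] -> ['b', 'e', 'd', 'c']
'e': index 1 in ['b', 'e', 'd', 'c'] -> ['e', 'b', 'd', 'c']
'b': index 1 in ['e', 'b', 'd', 'c'] -> ['b', 'e', 'd', 'c']
'e': index 1 in ['b', 'e', 'd', 'c'] -> ['e', 'b', 'd', 'c']


Output: [3, 1, 3, 3, 1, 2, 0, 3, 1, 1, 1, 1]


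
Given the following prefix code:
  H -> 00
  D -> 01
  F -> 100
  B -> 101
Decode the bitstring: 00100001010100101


Decoding step by step:
Bits 00 -> H
Bits 100 -> F
Bits 00 -> H
Bits 101 -> B
Bits 01 -> D
Bits 00 -> H
Bits 101 -> B


Decoded message: HFHBDHB


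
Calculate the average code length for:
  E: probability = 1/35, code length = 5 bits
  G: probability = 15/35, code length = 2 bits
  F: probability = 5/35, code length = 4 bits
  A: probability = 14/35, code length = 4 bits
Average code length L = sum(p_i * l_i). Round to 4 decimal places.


Weighted contributions p_i * l_i:
  E: (1/35) * 5 = 5/35
  G: (15/35) * 2 = 30/35
  F: (5/35) * 4 = 20/35
  A: (14/35) * 4 = 56/35
Sum = (5 + 30 + 20 + 56)/35 = 111/35

L = 111/35 = 3.1714 bits/symbol


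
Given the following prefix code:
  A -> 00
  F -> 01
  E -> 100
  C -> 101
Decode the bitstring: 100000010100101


Decoding step by step:
Bits 100 -> E
Bits 00 -> A
Bits 00 -> A
Bits 101 -> C
Bits 00 -> A
Bits 101 -> C


Decoded message: EAACAC


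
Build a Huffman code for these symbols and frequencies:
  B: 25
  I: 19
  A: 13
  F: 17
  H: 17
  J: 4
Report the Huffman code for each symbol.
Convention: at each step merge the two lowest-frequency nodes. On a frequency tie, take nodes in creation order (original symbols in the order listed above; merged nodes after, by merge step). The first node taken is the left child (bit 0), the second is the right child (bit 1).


Huffman tree construction:
Step 1: Merge J(4) + A(13) = 17
Step 2: Merge F(17) + H(17) = 34
Step 3: Merge (J+A)(17) + I(19) = 36
Step 4: Merge B(25) + (F+H)(34) = 59
Step 5: Merge ((J+A)+I)(36) + (B+(F+H))(59) = 95
Read each symbol's code off the tree from the root (left child = 0, right child = 1).

Codes:
  B: 10 (length 2)
  I: 01 (length 2)
  A: 001 (length 3)
  F: 110 (length 3)
  H: 111 (length 3)
  J: 000 (length 3)
Average code length: 241/95 = 2.5368 bits/symbol


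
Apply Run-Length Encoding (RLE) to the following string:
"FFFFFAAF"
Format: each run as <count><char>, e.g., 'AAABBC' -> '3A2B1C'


Scanning runs left to right:
  i=0: run of 'F' x 5 -> '5F'
  i=5: run of 'A' x 2 -> '2A'
  i=7: run of 'F' x 1 -> '1F'

RLE = 5F2A1F


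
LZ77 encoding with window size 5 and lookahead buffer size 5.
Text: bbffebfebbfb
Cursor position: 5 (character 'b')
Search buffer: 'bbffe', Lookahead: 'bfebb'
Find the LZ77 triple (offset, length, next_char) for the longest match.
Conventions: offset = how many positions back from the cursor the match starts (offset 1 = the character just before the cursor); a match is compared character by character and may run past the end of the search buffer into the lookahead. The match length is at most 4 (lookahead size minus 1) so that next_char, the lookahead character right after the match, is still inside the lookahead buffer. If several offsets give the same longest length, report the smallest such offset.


Try each offset into the search buffer:
  offset=1 (pos 4, char 'e'): match length 0
  offset=2 (pos 3, char 'f'): match length 0
  offset=3 (pos 2, char 'f'): match length 0
  offset=4 (pos 1, char 'b'): match length 2
  offset=5 (pos 0, char 'b'): match length 1
Longest match has length 2 at offset 4.
next_char = character at position 5 + 2 = 7 -> 'e'

Best match: offset=4, length=2 (matching 'bf' starting at position 1)
LZ77 triple: (4, 2, 'e')
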